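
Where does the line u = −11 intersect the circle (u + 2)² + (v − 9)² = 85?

(−11, 7) and (−11, 11)

The line gives u = −11. Substituting into the circle:
v² − 18v + 77 = 0
v = 11 or v = 7, giving (−11, 11) and (−11, 7).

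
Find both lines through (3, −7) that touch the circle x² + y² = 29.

Let a tangent through (3, −7) have slope m. Its distance from (0, 0) must equal √29:
(−3m − (7))² = 29(m² + 1)
10m² − 21m − 10 = 0, so m = 5/2 or m = −2/5.
With m = 5/2: 5x − 2y = 29. With m = −2/5: 2x + 5y = −29.

5x − 2y = 29 and 2x + 5y = −29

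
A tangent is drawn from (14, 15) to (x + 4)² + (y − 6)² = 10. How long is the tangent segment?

The centre is (−4, 6) and r = √10. The square of the distance from P to the centre is 324 + 81 = 405.
Power of the point: PT² = |PO|² − r² = 395, so PT = √395.

√395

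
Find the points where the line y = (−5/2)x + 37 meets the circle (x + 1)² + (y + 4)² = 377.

From the line, y = (74 − 5x)/2. Substituting:
29x² − 812x + 5220 = 0  ⟹  x² − 28x + 180 = 0
x = 18 or x = 10, giving (18, −8) and (10, 12).

(10, 12) and (18, −8)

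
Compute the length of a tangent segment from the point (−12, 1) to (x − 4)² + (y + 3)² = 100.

Centre (4, −3), r² = 100. |PO|² = (−16)² + (4)² = 272.
The tangent meets the radius at right angles, so tangent² = |PO|² − r² = 272 − 100 = 172.

2√43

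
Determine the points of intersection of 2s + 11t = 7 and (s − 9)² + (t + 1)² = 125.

(−2, 1) and (20, −3)

Express t = (7 − 2s)/11 and substitute into the circle:
125s² − 2250s − 5000 = 0  ⟹  s² − 18s − 40 = 0
s = 20 or s = −2, giving (20, −3) and (−2, 1).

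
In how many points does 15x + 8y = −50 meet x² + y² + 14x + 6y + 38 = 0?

Substituting the line into the circle gives 289x² + 1676x + 2532 = 0.
Δ = 2808976 − 2926992 = −118016.
No real roots: the line does not meet the circle.

0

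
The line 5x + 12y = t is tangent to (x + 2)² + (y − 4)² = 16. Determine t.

t = −14 or t = 90

For a tangent, require d(centre, line) = r = 4.
|5·(−2) + 12·4 − t| / √169 = 4
|t − (38)| = 4·13, so t = 90 or t = −14.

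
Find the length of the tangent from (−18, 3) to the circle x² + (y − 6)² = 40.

√293

Centre (0, 6), r² = 40. |PO|² = (−18)² + (−3)² = 333.
By the tangent–radius right angle, tangent length = √(|PO|² − r²) = √293.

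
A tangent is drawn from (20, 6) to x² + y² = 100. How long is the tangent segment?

4√21

Centre (0, 0), r² = 100. |PO|² = (20)² + (6)² = 436.
The tangent meets the radius at right angles, so tangent² = |PO|² − r² = 436 − 100 = 336.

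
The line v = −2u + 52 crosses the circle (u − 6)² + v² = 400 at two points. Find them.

(18, 16) and (26, 0)

From the line, v = −2u + 52. Substituting:
5u² − 220u + 2340 = 0  ⟹  u² − 44u + 468 = 0
u = 26 or u = 18, giving (26, 0) and (18, 16).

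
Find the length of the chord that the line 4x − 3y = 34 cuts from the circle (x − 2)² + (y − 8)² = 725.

50

Centre (2, 8), r² = 725. Perpendicular distance d from centre to line = |−50| / √25 = 50/√25.
Half the chord is √(r² − d²) = √(625), so the full chord is 50.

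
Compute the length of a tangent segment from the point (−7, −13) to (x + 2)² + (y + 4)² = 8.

Centre (−2, −4), r² = 8. |PO|² = (−5)² + (−9)² = 106.
By the tangent–radius right angle, tangent length = √(|PO|² − r²) = √98 = 7√2.

7√2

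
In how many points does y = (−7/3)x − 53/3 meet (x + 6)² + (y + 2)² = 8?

2

Substituting the line into the circle gives 58x² + 766x + 2461 = 0.
Discriminant = (766)² − 4·58·(2461) = 15804 > 0.
Two real roots: the line is a secant.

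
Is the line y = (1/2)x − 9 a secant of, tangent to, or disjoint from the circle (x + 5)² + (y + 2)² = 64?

d² = (1·(−5) − 2·(−2) − (18))²/5 = 361/5; r² = 64.
Since d² > r², the line lies outside the circle.

disjoint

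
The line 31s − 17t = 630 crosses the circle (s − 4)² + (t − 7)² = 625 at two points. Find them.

(11, −17) and (28, 14)

Express t = (−630 + 31s)/17 and substitute into the circle:
1250s² − 48750s + 385000 = 0  ⟹  s² − 39s + 308 = 0
s = 28 or s = 11, giving (28, 14) and (11, −17).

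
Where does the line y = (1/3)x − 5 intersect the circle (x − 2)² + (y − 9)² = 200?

From the line, y = (−15 + x)/3. Substituting:
10x² − 120x = 0  ⟹  x² − 12x = 0
x = 12 or x = 0, giving (12, −1) and (0, −5).

(0, −5) and (12, −1)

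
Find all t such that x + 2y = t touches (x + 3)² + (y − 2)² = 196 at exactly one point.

t = 1 ± 14√5

Tangency holds when the distance from the centre (−3, 2) to the line equals the radius 14:
|1·(−3) + 2·2 − t| / √5 = 14
|t − (1)| = 14√5.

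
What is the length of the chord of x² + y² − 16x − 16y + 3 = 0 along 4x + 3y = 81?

20

The distance from (8, 8) to the line is 25/√25, and r² = 125.
Chord = 2√(r² − d²) = 2·√(100) = 20.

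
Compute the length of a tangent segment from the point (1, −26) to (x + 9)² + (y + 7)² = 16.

Centre (−9, −7), r² = 16. |PO|² = (10)² + (−19)² = 461.
By the tangent–radius right angle, tangent length = √(|PO|² − r²) = √445.

√445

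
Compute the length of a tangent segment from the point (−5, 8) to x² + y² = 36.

√53

The centre is (0, 0) and r = 6. The square of the distance from P to the centre is 25 + 64 = 89.
By the tangent–radius right angle, tangent length = √(|PO|² − r²) = √53.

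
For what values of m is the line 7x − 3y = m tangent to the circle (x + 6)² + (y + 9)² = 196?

m = −15 ± 14√58

The line touches the circle iff its distance from (−6, −9) is 14:
|7·(−6) − 3·(−9) − m| / √58 = 14
|m − (−15)| = 14√58.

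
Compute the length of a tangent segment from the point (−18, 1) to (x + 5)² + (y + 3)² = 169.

4

With centre O = (−5, −3), |OP|² = 185 and r² = 169.
By the tangent–radius right angle, tangent length = √(|PO|² − r²) = √16 = 4.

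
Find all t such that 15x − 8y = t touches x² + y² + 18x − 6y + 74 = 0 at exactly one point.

t = −227 or t = −91

For a tangent, require d(centre, line) = r = 4.
|15·(−9) − 8·3 − t| / √289 = 4
|t − (−159)| = 4·17, so t = −91 or t = −227.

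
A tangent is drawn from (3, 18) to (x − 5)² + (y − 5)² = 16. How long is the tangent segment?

Centre (5, 5), r² = 16. |PO|² = (−2)² + (13)² = 173.
Power of the point: PT² = |PO|² − r² = 157, so PT = √157.

√157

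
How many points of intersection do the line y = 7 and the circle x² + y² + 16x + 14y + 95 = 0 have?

Substituting the line into the circle gives x² + 16x + 242 = 0.
Δ = 256 − 968 = −712.
No real roots: the line does not meet the circle.

0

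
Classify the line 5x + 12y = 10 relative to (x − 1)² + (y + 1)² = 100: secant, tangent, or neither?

secant

Substituting the line into the circle gives 169x² − 508x − 13772 = 0.
Δ = 258064 − (−9309872) = 9567936.
Two real roots: the line is a secant.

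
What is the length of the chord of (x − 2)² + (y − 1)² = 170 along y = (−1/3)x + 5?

Centre (2, 1), r² = 170. Perpendicular distance d from centre to line = |−10| / √10 = 10/√10.
Chord = 2√(r² − d²) = 2·√(160) = 8√10.

8√10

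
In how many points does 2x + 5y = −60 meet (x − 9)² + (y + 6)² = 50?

Substituting the line into the circle gives 29x² − 330x + 1675 = 0.
Δ = 108900 − 194300 = −85400.
No real roots: the line does not meet the circle.

0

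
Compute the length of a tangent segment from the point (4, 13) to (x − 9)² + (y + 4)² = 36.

Centre (9, −4), r² = 36. |PO|² = (−5)² + (17)² = 314.
Power of the point: PT² = |PO|² − r² = 278, so PT = √278.

√278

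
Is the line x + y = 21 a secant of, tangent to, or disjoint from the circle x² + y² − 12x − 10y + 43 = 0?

disjoint

Substituting the line into the circle gives 2x² − 44x + 274 = 0.
Δ = 1936 − 2192 = −256.
No real roots: the line does not meet the circle.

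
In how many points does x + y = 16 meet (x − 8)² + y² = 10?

0

Centre (8, 0), r² = 10. Distance² from centre to line = (−8)²/2 = 32.
Since d² > r², the line lies outside the circle.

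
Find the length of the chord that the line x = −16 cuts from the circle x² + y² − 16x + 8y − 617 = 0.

22

The line gives x = −16. Substituting into the circle:
y² + 8y − 105 = 0
y = 7 or y = −15, giving (−16, 7) and (−16, −15).
|(−16, 7) − (−16, −15)| = √((0)² + (22)²) = 22.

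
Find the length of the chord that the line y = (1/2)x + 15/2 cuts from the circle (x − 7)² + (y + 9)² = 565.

The distance from (7, −9) to the line is 40/√5, and r² = 565.
Half the chord is √(r² − d²) = √(245), so the full chord is 14√5.

14√5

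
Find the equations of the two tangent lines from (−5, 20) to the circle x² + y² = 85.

Let a tangent through (−5, 20) have slope m. Its distance from (0, 0) must equal √85:
(5m − (−20))² = 85(m² + 1)
12m² − 40m − 63 = 0, so m = −7/6 or m = 9/2.
Through (−5, 20) these give 7x + 6y = 85 and 9x − 2y = −85.

7x + 6y = 85 and 9x − 2y = −85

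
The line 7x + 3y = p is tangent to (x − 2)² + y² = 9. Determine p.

p = 14 ± 3√58

The line touches the circle iff its distance from (2, 0) is 3:
|7·2 + 3·0 − p| / √58 = 3
|p − (14)| = 3√58.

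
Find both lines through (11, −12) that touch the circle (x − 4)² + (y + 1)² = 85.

2x + 9y = −86 and 9x − 2y = 123

A line y − (−12) = m(x − (11)) is tangent when its distance from (4, −1) is √85:
[m·(−7) − (11)]² = 85(m² + 1)
18m² − 77m − 18 = 0, so m = −2/9 or m = 9/2.
With m = −2/9: 2x + 9y = −86. With m = 9/2: 9x − 2y = 123.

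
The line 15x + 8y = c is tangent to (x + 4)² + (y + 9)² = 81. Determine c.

For a tangent, require d(centre, line) = r = 9.
|15·(−4) + 8·(−9) − c| / √289 = 9
|c − (−132)| = 9·17, so c = 21 or c = −285.

c = −285 or c = 21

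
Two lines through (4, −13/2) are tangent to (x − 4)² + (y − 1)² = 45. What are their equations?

Write the tangent as mx − y + (−13/2 − m·(4)) = 0 and set its distance from the centre to 3√5:
[m·(0) − (15/2)]² = 45(m² + 1)
4m² − 1 = 0, so m = 1/2 or m = −1/2.
Through (4, −13/2) these give x − 2y = 17 and x + 2y = −9.

x − 2y = 17 and x + 2y = −9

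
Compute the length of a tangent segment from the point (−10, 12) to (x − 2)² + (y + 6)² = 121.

√347

Centre (2, −6), r² = 121. |PO|² = (−12)² + (18)² = 468.
By the tangent–radius right angle, tangent length = √(|PO|² − r²) = √347.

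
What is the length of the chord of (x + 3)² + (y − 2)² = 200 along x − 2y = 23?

4√5

From the line, y = (−23 + x)/2. Substituting:
5x² − 30x − 35 = 0  ⟹  x² − 6x − 7 = 0
x = 7 or x = −1, giving (7, −8) and (−1, −12).
Chord length = distance between (7, −8) and (−1, −12) = √80 = 4√5.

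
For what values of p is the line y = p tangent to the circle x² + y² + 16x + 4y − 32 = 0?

p = −12 or p = 8

The line touches the circle iff its distance from (−8, −2) is 10:
|0·(−8) + 1·(−2) − p| / √1 = 10
|p − (−2)| = 10, so p = 8 or p = −12.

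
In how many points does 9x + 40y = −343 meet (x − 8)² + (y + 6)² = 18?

0

Substituting the line into the circle gives 1681x² − 23746x + 84209 = 0.
Δ = 563872516 − 566221316 = −2348800.
No real roots: the line does not meet the circle.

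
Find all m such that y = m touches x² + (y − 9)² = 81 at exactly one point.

Tangency holds when the distance from the centre (0, 9) to the line equals the radius 9:
|0·0 + 1·9 − m| / √1 = 9
|m − (9)| = 9, so m = 18 or m = 0.

m = 0 or m = 18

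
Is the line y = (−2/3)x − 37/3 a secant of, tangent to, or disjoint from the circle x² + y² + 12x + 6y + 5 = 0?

secant

Substituting the line into the circle gives 13x² + 220x + 748 = 0.
Discriminant = (220)² − 4·13·(748) = 9504 > 0.
Two real roots: the line is a secant.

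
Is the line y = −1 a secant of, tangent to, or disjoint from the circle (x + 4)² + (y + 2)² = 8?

Centre (−4, −2), r² = 8. Distance² from centre to line = (−1)² = 1.
Since d² < r², the line cuts the circle twice.

secant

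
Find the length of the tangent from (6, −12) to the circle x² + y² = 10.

The centre is (0, 0) and r = √10. The square of the distance from P to the centre is 36 + 144 = 180.
The tangent meets the radius at right angles, so tangent² = |PO|² − r² = 180 − 10 = 170.

√170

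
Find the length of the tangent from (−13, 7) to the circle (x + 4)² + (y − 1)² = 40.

The centre is (−4, 1) and r = 2√10. The square of the distance from P to the centre is 81 + 36 = 117.
By the tangent–radius right angle, tangent length = √(|PO|² − r²) = √77.

√77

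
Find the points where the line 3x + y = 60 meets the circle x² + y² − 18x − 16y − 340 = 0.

(10, 30) and (23, −9)

Express y = −3x + 60 and substitute into the circle:
10x² − 330x + 2300 = 0  ⟹  x² − 33x + 230 = 0
x = 23 or x = 10, giving (23, −9) and (10, 30).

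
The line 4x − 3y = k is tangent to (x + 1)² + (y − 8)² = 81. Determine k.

k = −73 or k = 17

Tangency holds when the distance from the centre (−1, 8) to the line equals the radius 9:
|4·(−1) − 3·8 − k| / √25 = 9
|k − (−28)| = 9·5, so k = 17 or k = −73.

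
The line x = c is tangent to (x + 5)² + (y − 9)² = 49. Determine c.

c = −12 or c = 2

The line touches the circle iff its distance from (−5, 9) is 7:
|1·(−5) + 0·9 − c| / √1 = 7
|c − (−5)| = 7, so c = 2 or c = −12.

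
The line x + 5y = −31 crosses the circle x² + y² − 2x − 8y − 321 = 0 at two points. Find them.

(−16, −3) and (14, −9)

From the line, y = (−31 − x)/5. Substituting:
26x² + 52x − 5824 = 0  ⟹  x² + 2x − 224 = 0
x = 14 or x = −16, giving (14, −9) and (−16, −3).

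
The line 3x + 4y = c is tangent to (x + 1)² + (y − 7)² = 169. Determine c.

The line touches the circle iff its distance from (−1, 7) is 13:
|3·(−1) + 4·7 − c| / √25 = 13
|c − (25)| = 13·5, so c = 90 or c = −40.

c = −40 or c = 90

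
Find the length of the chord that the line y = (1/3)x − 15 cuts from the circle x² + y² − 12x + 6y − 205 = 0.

Centre (6, −3), r² = 250. Perpendicular distance d from centre to line = |−30| / √10 = 30/√10.
Chord = 2√(r² − d²) = 2·√(160) = 8√10.

8√10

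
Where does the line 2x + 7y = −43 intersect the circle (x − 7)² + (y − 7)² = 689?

(−18, −1) and (24, −13)

From the line, y = (−43 − 2x)/7. Substituting:
53x² − 318x − 22896 = 0  ⟹  x² − 6x − 432 = 0
x = 24 or x = −18, giving (24, −13) and (−18, −1).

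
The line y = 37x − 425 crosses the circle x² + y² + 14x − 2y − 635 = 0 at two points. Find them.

Substitute y = 37x − 425:
1370x² − 31510x + 180840 = 0  ⟹  x² − 23x + 132 = 0
x = 12 or x = 11, giving (12, 19) and (11, −18).

(11, −18) and (12, 19)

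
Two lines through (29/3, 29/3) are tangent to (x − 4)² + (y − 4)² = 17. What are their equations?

x − 4y = −29 and 4x − y = 29

Write the tangent as mx − y + (29/3 − m·(29/3)) = 0 and set its distance from the centre to √17:
(−17/3m − (−17/3))² = 17(m² + 1)
4m² − 17m + 4 = 0, so m = 1/4 or m = 4.
Through (29/3, 29/3) these give x − 4y = −29 and 4x − y = 29.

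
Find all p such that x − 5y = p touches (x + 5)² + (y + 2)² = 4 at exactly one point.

p = 5 ± 2√26

Tangency holds when the distance from the centre (−5, −2) to the line equals the radius 2:
|1·(−5) − 5·(−2) − p| / √26 = 2
|p − (5)| = 2√26.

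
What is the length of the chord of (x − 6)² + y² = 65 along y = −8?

Centre (6, 0), r² = 65. Perpendicular distance d from centre to line = |8| / √1 = 8.
Half the chord is √(r² − d²) = √(1), so the full chord is 2.

2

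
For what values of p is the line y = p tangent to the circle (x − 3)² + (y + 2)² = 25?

Tangency holds when the distance from the centre (3, −2) to the line equals the radius 5:
|0·3 + 1·(−2) − p| / √1 = 5
|p − (−2)| = 5, so p = 3 or p = −7.

p = −7 or p = 3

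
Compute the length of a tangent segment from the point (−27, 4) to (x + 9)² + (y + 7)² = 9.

2√109

With centre O = (−9, −7), |OP|² = 445 and r² = 9.
The tangent meets the radius at right angles, so tangent² = |PO|² − r² = 445 − 9 = 436.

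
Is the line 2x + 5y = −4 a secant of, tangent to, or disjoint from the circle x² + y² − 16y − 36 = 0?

secant

Substituting the line into the circle gives 29x² + 176x − 564 = 0.
Discriminant = (176)² − 4·29·(−564) = 96400 > 0.
Two real roots: the line is a secant.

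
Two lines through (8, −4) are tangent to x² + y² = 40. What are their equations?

3x + y = 20 and x − 3y = 20

Write the tangent as mx − y + (−4 − m·(8)) = 0 and set its distance from the centre to 2√10:
(−8m − (4))² = 40(m² + 1)
3m² + 8m − 3 = 0, so m = −3 or m = 1/3.
With m = −3: 3x + y = 20. With m = 1/3: x − 3y = 20.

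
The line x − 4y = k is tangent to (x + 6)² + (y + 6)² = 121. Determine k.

k = 18 ± 11√17

The line touches the circle iff its distance from (−6, −6) is 11:
|1·(−6) − 4·(−6) − k| / √17 = 11
|k − (18)| = 11√17.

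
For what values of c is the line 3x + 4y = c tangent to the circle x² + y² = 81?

c = −45 or c = 45

Tangency holds when the distance from the centre (0, 0) to the line equals the radius 9:
|3·0 + 4·0 − c| / √25 = 9
|c| = 9·5, so c = 45 or c = −45.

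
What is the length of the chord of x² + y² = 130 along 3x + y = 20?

6√10

Express y = −3x + 20 and substitute into the circle:
10x² − 120x + 270 = 0  ⟹  x² − 12x + 27 = 0
x = 9 or x = 3, giving (9, −7) and (3, 11).
|(9, −7) − (3, 11)| = √((6)² + (−18)²) = 6√10.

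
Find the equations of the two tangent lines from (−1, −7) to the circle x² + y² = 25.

4x + 3y = −25 and 3x − 4y = 25

Let a tangent through (−1, −7) have slope m. Its distance from (0, 0) must equal 5:
[m·(1) − (7)]² = 25(m² + 1)
12m² + 7m − 12 = 0, so m = −4/3 or m = 3/4.
Through (−1, −7) these give 4x + 3y = −25 and 3x − 4y = 25.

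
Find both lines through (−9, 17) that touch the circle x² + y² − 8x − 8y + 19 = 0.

A line y − (17) = m(x − (−9)) is tangent when its distance from (4, 4) is √13:
[m·(13) − (−13)]² = 13(m² + 1)
6m² + 13m + 6 = 0, so m = −3/2 or m = −2/3.
Through (−9, 17) these give 3x + 2y = 7 and 2x + 3y = 33.

3x + 2y = 7 and 2x + 3y = 33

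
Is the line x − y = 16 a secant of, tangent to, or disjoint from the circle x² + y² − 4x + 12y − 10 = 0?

secant

d² = (1·2 − 1·(−6) − (16))²/2 = 32; r² = 50.
Since d² < r², the line cuts the circle twice.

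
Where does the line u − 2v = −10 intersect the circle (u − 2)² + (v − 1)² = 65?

(−6, 2) and (6, 8)

Express v = (10 + u)/2 and substitute into the circle:
5u² − 180 = 0  ⟹  u² − 36 = 0
u = 6 or u = −6, giving (6, 8) and (−6, 2).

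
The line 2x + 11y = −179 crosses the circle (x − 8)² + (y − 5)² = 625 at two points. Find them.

(−7, −15) and (15, −19)

From the line, y = (−179 − 2x)/11. Substituting:
125x² − 1000x − 13125 = 0  ⟹  x² − 8x − 105 = 0
x = 15 or x = −7, giving (15, −19) and (−7, −15).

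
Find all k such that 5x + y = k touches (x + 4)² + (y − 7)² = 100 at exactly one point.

For a tangent, require d(centre, line) = r = 10.
|5·(−4) + 1·7 − k| / √26 = 10
|k − (−13)| = 10√26.

k = −13 ± 10√26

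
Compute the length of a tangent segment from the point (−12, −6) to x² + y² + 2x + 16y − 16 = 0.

With centre O = (−1, −8), |OP|² = 125 and r² = 81.
The tangent meets the radius at right angles, so tangent² = |PO|² − r² = 125 − 81 = 44.

2√11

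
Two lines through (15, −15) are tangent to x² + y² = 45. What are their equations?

2x + y = 15 and x + 2y = −15

Let a tangent through (15, −15) have slope m. Its distance from (0, 0) must equal 3√5:
[m·(−15) − (15)]² = 45(m² + 1)
2m² + 5m + 2 = 0, so m = −2 or m = −1/2.
With m = −2: 2x + y = 15. With m = −1/2: x + 2y = −15.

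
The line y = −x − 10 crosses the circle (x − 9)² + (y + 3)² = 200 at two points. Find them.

(−5, −5) and (7, −17)

Express y = −x − 10 and substitute into the circle:
2x² − 4x − 70 = 0  ⟹  x² − 2x − 35 = 0
x = 7 or x = −5, giving (7, −17) and (−5, −5).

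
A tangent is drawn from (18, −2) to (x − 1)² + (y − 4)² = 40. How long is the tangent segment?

The centre is (1, 4) and r = 2√10. The square of the distance from P to the centre is 289 + 36 = 325.
The tangent meets the radius at right angles, so tangent² = |PO|² − r² = 325 − 40 = 285.

√285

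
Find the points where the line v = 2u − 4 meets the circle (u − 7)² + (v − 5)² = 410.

From the line, v = 2u − 4. Substituting:
5u² − 50u − 280 = 0  ⟹  u² − 10u − 56 = 0
u = 14 or u = −4, giving (14, 24) and (−4, −12).

(−4, −12) and (14, 24)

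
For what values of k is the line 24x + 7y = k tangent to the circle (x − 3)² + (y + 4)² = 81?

Tangency holds when the distance from the centre (3, −4) to the line equals the radius 9:
|24·3 + 7·(−4) − k| / √625 = 9
|k − (44)| = 9·25, so k = 269 or k = −181.

k = −181 or k = 269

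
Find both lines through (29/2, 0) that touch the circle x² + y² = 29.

Write the tangent as mx − y + (0 − m·(29/2)) = 0 and set its distance from the centre to √29:
(−29/2m − (0))² = 29(m² + 1)
25m² − 4 = 0, so m = −2/5 or m = 2/5.
Through (29/2, 0) these give 2x + 5y = 29 and 2x − 5y = 29.

2x + 5y = 29 and 2x − 5y = 29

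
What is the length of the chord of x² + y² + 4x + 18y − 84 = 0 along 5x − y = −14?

Express y = 5x + 14 and substitute into the circle:
26x² + 234x + 364 = 0  ⟹  x² + 9x + 14 = 0
x = −2 or x = −7, giving (−2, 4) and (−7, −21).
|(−2, 4) − (−7, −21)| = √((5)² + (25)²) = 5√26.

5√26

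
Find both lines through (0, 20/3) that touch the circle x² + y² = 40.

x − 3y = −20 and x + 3y = 20

Let a tangent through (0, 20/3) have slope m. Its distance from (0, 0) must equal 2√10:
(0m − (−20/3))² = 40(m² + 1)
9m² − 1 = 0, so m = 1/3 or m = −1/3.
With m = 1/3: x − 3y = −20. With m = −1/3: x + 3y = 20.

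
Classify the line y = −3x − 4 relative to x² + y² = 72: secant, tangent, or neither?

secant

Centre (0, 0), r² = 72. Distance² from centre to line = (4)²/10 = 8/5.
Since d² < r², the line cuts the circle twice.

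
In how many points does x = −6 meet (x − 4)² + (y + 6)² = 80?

Substituting the line into the circle gives y² + 12y + 56 = 0.
Δ = 144 − 224 = −80.
No real roots: the line does not meet the circle.

0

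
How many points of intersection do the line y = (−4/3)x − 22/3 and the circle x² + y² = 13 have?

Substituting the line into the circle gives 25x² + 176x + 367 = 0.
Δ = 30976 − 36700 = −5724.
No real roots: the line does not meet the circle.

0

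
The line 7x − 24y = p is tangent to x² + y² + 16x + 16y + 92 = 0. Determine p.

For a tangent, require d(centre, line) = r = 6.
|7·(−8) − 24·(−8) − p| / √625 = 6
|p − (136)| = 6·25, so p = 286 or p = −14.

p = −14 or p = 286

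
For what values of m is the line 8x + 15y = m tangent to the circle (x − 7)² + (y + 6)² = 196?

Tangency holds when the distance from the centre (7, −6) to the line equals the radius 14:
|8·7 + 15·(−6) − m| / √289 = 14
|m − (−34)| = 14·17, so m = 204 or m = −272.

m = −272 or m = 204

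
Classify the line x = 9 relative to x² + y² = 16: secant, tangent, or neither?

d² = (1·0 + 0·0 − (9))² = 81; r² = 16.
Since d² > r², the line lies outside the circle.

neither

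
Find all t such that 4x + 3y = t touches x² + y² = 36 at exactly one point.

t = −30 or t = 30

The line touches the circle iff its distance from (0, 0) is 6:
|4·0 + 3·0 − t| / √25 = 6
|t| = 6·5, so t = 30 or t = −30.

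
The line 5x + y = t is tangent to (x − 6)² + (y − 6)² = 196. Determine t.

Tangency holds when the distance from the centre (6, 6) to the line equals the radius 14:
|5·6 + 1·6 − t| / √26 = 14
|t − (36)| = 14√26.

t = 36 ± 14√26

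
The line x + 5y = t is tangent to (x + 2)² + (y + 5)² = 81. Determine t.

t = −27 ± 9√26

For a tangent, require d(centre, line) = r = 9.
|1·(−2) + 5·(−5) − t| / √26 = 9
|t − (−27)| = 9√26.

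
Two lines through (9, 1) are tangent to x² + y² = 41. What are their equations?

Let a tangent through (9, 1) have slope m. Its distance from (0, 0) must equal √41:
[m·(−9) − (−1)]² = 41(m² + 1)
20m² − 9m − 20 = 0, so m = 5/4 or m = −4/5.
With m = 5/4: 5x − 4y = 41. With m = −4/5: 4x + 5y = 41.

5x − 4y = 41 and 4x + 5y = 41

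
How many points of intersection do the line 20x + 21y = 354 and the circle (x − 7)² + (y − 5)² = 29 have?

Substituting the line into the circle gives 841x² − 16134x + 70821 = 0.
Discriminant = (−16134)² − 4·841·(70821) = 22064112 > 0.
Two real roots: the line is a secant.

2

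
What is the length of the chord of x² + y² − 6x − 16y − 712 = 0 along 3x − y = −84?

5√10

The distance from (3, 8) to the line is 85/√10, and r² = 785.
Half the chord is √(r² − d²) = √(125/2), so the full chord is 5√10.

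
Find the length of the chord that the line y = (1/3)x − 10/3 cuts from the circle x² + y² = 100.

The distance from (0, 0) to the line is 10/√10, and r² = 100.
Chord = 2√(r² − d²) = 2·√(90) = 6√10.

6√10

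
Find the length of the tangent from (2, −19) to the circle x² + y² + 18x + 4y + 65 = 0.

With centre O = (−9, −2), |OP|² = 410 and r² = 20.
By the tangent–radius right angle, tangent length = √(|PO|² − r²) = √390.

√390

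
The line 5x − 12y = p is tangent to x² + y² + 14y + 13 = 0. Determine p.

p = 6 or p = 162

The line touches the circle iff its distance from (0, −7) is 6:
|5·0 − 12·(−7) − p| / √169 = 6
|p − (84)| = 6·13, so p = 162 or p = 6.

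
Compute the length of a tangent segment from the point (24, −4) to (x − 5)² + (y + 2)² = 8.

With centre O = (5, −2), |OP|² = 365 and r² = 8.
By the tangent–radius right angle, tangent length = √(|PO|² − r²) = √357.

√357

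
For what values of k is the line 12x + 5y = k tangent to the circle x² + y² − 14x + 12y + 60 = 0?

k = −11 or k = 119

For a tangent, require d(centre, line) = r = 5.
|12·7 + 5·(−6) − k| / √169 = 5
|k − (54)| = 5·13, so k = 119 or k = −11.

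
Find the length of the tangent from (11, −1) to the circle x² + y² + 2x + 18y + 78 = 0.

2√51

With centre O = (−1, −9), |OP|² = 208 and r² = 4.
By the tangent–radius right angle, tangent length = √(|PO|² − r²) = √204 = 2√51.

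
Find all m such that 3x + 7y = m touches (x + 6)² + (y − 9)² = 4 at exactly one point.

Tangency holds when the distance from the centre (−6, 9) to the line equals the radius 2:
|3·(−6) + 7·9 − m| / √58 = 2
|m − (45)| = 2√58.

m = 45 ± 2√58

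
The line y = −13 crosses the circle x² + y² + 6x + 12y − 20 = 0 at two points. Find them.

(−7, −13) and (1, −13)

Substitute y = −13:
x² + 6x − 7 = 0
x = 1 or x = −7, giving (1, −13) and (−7, −13).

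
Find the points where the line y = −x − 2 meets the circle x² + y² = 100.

Substitute y = −x − 2:
2x² + 4x − 96 = 0  ⟹  x² + 2x − 48 = 0
x = 6 or x = −8, giving (6, −8) and (−8, 6).

(−8, 6) and (6, −8)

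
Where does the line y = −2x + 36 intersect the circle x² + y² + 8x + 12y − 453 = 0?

Express y = −2x + 36 and substitute into the circle:
5x² − 160x + 1275 = 0  ⟹  x² − 32x + 255 = 0
x = 17 or x = 15, giving (17, 2) and (15, 6).

(15, 6) and (17, 2)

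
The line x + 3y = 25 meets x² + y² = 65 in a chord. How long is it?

Substitute y = (25 − x)/3:
10x² − 50x + 40 = 0  ⟹  x² − 5x + 4 = 0
x = 4 or x = 1, giving (4, 7) and (1, 8).
Chord length = distance between (4, 7) and (1, 8) = √10 = √10.

√10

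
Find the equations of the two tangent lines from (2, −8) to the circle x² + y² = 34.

5x − 3y = 34 and 3x + 5y = −34

A line y − (−8) = m(x − (2)) is tangent when its distance from (0, 0) is √34:
(−2m − (8))² = 34(m² + 1)
15m² − 16m − 15 = 0, so m = 5/3 or m = −3/5.
Through (2, −8) these give 5x − 3y = 34 and 3x + 5y = −34.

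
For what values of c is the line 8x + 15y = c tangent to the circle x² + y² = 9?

For a tangent, require d(centre, line) = r = 3.
|8·0 + 15·0 − c| / √289 = 3
|c| = 3·17, so c = 51 or c = −51.

c = −51 or c = 51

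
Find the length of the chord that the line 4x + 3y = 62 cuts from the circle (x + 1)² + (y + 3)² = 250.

10

The distance from (−1, −3) to the line is 75/√25, and r² = 250.
Chord = 2√(r² − d²) = 2·√(25) = 10.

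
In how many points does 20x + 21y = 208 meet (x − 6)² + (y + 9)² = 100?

Centre (6, −9), r² = 100. Distance² from centre to line = (−277)²/841 = 76729/841.
Since d² < r², the line cuts the circle twice.

2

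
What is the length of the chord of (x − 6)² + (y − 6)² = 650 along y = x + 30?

20√2

Centre (6, 6), r² = 650. Perpendicular distance d from centre to line = |30| / √2 = 30/√2.
Half the chord is √(r² − d²) = √(200), so the full chord is 20√2.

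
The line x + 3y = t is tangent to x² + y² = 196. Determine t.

For a tangent, require d(centre, line) = r = 14.
|1·0 + 3·0 − t| / √10 = 14
|t| = 14√10.

t = ±14√10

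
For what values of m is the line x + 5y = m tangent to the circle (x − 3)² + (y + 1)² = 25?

m = −2 ± 5√26

Tangency holds when the distance from the centre (3, −1) to the line equals the radius 5:
|1·3 + 5·(−1) − m| / √26 = 5
|m − (−2)| = 5√26.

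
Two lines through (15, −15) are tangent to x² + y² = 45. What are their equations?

x + 2y = −15 and 2x + y = 15

Write the tangent as mx − y + (−15 − m·(15)) = 0 and set its distance from the centre to 3√5:
[m·(−15) − (15)]² = 45(m² + 1)
2m² + 5m + 2 = 0, so m = −1/2 or m = −2.
With m = −1/2: x + 2y = −15. With m = −2: 2x + y = 15.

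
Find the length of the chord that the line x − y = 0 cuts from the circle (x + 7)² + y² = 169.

17√2

Express y = x and substitute into the circle:
2x² + 14x − 120 = 0  ⟹  x² + 7x − 60 = 0
x = 5 or x = −12, giving (5, 5) and (−12, −12).
Chord length = distance between (5, 5) and (−12, −12) = √578 = 17√2.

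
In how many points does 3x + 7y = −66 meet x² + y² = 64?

0

Centre (0, 0), r² = 64. Distance² from centre to line = (66)²/58 = 2178/29.
Since d² > r², the line lies outside the circle.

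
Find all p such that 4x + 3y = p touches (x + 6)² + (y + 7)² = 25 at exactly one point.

The line touches the circle iff its distance from (−6, −7) is 5:
|4·(−6) + 3·(−7) − p| / √25 = 5
|p − (−45)| = 5·5, so p = −20 or p = −70.

p = −70 or p = −20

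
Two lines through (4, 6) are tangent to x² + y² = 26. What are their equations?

Let a tangent through (4, 6) have slope m. Its distance from (0, 0) must equal √26:
(−4m − (−6))² = 26(m² + 1)
5m² + 24m − 5 = 0, so m = −5 or m = 1/5.
Through (4, 6) these give 5x + y = 26 and x − 5y = −26.

5x + y = 26 and x − 5y = −26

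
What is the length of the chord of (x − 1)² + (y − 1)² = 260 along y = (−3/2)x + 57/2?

4√13

Substitute y = (57 − 3x)/2:
13x² − 338x + 1989 = 0  ⟹  x² − 26x + 153 = 0
x = 17 or x = 9, giving (17, 3) and (9, 15).
Chord length = distance between (17, 3) and (9, 15) = √208 = 4√13.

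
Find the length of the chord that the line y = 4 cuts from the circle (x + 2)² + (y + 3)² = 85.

12

From the line, y = 4. Substituting:
x² + 4x − 32 = 0
x = 4 or x = −8, giving (4, 4) and (−8, 4).
Chord length = distance between (4, 4) and (−8, 4) = √144 = 12.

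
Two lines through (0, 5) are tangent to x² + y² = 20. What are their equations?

x − 2y = −10 and x + 2y = 10

A line y − (5) = m(x − (0)) is tangent when its distance from (0, 0) is 2√5:
(0m − (−5))² = 20(m² + 1)
4m² − 1 = 0, so m = 1/2 or m = −1/2.
Through (0, 5) these give x − 2y = −10 and x + 2y = 10.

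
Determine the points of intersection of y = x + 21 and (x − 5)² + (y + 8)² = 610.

(−16, 5) and (−8, 13)

From the line, y = x + 21. Substituting:
2x² + 48x + 256 = 0  ⟹  x² + 24x + 128 = 0
x = −8 or x = −16, giving (−8, 13) and (−16, 5).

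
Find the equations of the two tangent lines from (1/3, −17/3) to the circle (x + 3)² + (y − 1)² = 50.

x − 7y = 40 and x − y = 6

Let a tangent through (1/3, −17/3) have slope m. Its distance from (−3, 1) must equal 5√2:
(−10/3m − (20/3))² = 50(m² + 1)
7m² − 8m + 1 = 0, so m = 1/7 or m = 1.
Through (1/3, −17/3) these give x − 7y = 40 and x − y = 6.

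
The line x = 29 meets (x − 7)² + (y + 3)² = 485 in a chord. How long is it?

2

The line gives x = 29. Substituting into the circle:
y² + 6y + 8 = 0
y = −2 or y = −4, giving (29, −2) and (29, −4).
|(29, −2) − (29, −4)| = √((0)² + (2)²) = 2.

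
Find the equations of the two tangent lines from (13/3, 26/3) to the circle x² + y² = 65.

A line y − (26/3) = m(x − (13/3)) is tangent when its distance from (0, 0) is √65:
[m·(−13/3) − (−26/3)]² = 65(m² + 1)
32m² + 52m − 7 = 0, so m = 1/8 or m = −7/4.
With m = 1/8: x − 8y = −65. With m = −7/4: 7x + 4y = 65.

x − 8y = −65 and 7x + 4y = 65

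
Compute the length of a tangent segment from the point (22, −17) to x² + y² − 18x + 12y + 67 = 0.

4√15

Centre (9, −6), r² = 50. |PO|² = (13)² + (−11)² = 290.
Power of the point: PT² = |PO|² − r² = 240, so PT = 4√15.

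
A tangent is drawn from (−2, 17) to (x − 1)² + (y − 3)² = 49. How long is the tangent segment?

The centre is (1, 3) and r = 7. The square of the distance from P to the centre is 9 + 196 = 205.
By the tangent–radius right angle, tangent length = √(|PO|² − r²) = √156 = 2√39.

2√39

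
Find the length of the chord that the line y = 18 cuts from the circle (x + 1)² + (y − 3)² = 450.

30

Centre (−1, 3), r² = 450. Perpendicular distance d from centre to line = |−15| / √1 = 15.
Chord = 2√(r² − d²) = 2·√(225) = 30.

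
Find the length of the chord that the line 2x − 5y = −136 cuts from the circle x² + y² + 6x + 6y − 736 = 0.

Express y = (136 + 2x)/5 and substitute into the circle:
29x² + 754x + 4176 = 0  ⟹  x² + 26x + 144 = 0
x = −8 or x = −18, giving (−8, 24) and (−18, 20).
|(−8, 24) − (−18, 20)| = √((10)² + (4)²) = 2√29.

2√29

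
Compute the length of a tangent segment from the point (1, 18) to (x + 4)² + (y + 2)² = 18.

√407

Centre (−4, −2), r² = 18. |PO|² = (5)² + (20)² = 425.
The tangent meets the radius at right angles, so tangent² = |PO|² − r² = 425 − 18 = 407.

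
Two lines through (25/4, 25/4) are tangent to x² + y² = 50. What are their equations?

A line y − (25/4) = m(x − (25/4)) is tangent when its distance from (0, 0) is 5√2:
(−25/4m − (−25/4))² = 50(m² + 1)
7m² + 50m + 7 = 0, so m = −1/7 or m = −7.
With m = −1/7: x + 7y = 50. With m = −7: 7x + y = 50.

x + 7y = 50 and 7x + y = 50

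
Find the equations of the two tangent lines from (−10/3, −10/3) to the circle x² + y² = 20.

Write the tangent as mx − y + (−10/3 − m·(−10/3)) = 0 and set its distance from the centre to 2√5:
(10/3m − (10/3))² = 20(m² + 1)
2m² + 5m + 2 = 0, so m = −1/2 or m = −2.
Through (−10/3, −10/3) these give x + 2y = −10 and 2x + y = −10.

x + 2y = −10 and 2x + y = −10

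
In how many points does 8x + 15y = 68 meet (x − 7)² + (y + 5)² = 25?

0

d² = (8·7 + 15·(−5) − (68))²/289 = 7569/289; r² = 25.
Since d² > r², the line lies outside the circle.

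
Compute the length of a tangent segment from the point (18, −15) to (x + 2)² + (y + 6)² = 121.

With centre O = (−2, −6), |OP|² = 481 and r² = 121.
Power of the point: PT² = |PO|² − r² = 360, so PT = 6√10.

6√10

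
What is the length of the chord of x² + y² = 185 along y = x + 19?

3√2

From the line, y = x + 19. Substituting:
2x² + 38x + 176 = 0  ⟹  x² + 19x + 88 = 0
x = −8 or x = −11, giving (−8, 11) and (−11, 8).
|(−8, 11) − (−11, 8)| = √((3)² + (3)²) = 3√2.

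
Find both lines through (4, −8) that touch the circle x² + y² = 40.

x + 3y = −20 and 3x − y = 20

Let a tangent through (4, −8) have slope m. Its distance from (0, 0) must equal 2√10:
[m·(−4) − (8)]² = 40(m² + 1)
3m² − 8m − 3 = 0, so m = −1/3 or m = 3.
Through (4, −8) these give x + 3y = −20 and 3x − y = 20.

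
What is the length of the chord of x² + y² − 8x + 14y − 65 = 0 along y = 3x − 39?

6√10

The distance from (4, −7) to the line is 20/√10, and r² = 130.
Half the chord is √(r² − d²) = √(90), so the full chord is 6√10.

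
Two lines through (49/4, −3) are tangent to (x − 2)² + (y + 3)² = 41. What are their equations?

Let a tangent through (49/4, −3) have slope m. Its distance from (2, −3) must equal √41:
[m·(−41/4) − (0)]² = 41(m² + 1)
25m² − 16 = 0, so m = 4/5 or m = −4/5.
With m = 4/5: 4x − 5y = 64. With m = −4/5: 4x + 5y = 34.

4x − 5y = 64 and 4x + 5y = 34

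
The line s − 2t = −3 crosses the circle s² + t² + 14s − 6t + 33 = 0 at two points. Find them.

Express t = (3 + s)/2 and substitute into the circle:
5s² + 50s + 105 = 0  ⟹  s² + 10s + 21 = 0
s = −3 or s = −7, giving (−3, 0) and (−7, −2).

(−7, −2) and (−3, 0)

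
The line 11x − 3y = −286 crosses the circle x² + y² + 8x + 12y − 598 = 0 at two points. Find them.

(−29, −11) and (−23, 11)

Substitute y = (286 + 11x)/3:
130x² + 6760x + 86710 = 0  ⟹  x² + 52x + 667 = 0
x = −23 or x = −29, giving (−23, 11) and (−29, −11).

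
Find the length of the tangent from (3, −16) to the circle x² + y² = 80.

With centre O = (0, 0), |OP|² = 265 and r² = 80.
By the tangent–radius right angle, tangent length = √(|PO|² − r²) = √185.

√185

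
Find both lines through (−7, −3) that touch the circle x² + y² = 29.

Let a tangent through (−7, −3) have slope m. Its distance from (0, 0) must equal √29:
(7m − (3))² = 29(m² + 1)
10m² − 21m − 10 = 0, so m = −2/5 or m = 5/2.
With m = −2/5: 2x + 5y = −29. With m = 5/2: 5x − 2y = −29.

2x + 5y = −29 and 5x − 2y = −29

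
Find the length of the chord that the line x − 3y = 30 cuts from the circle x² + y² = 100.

2√10

Express y = (−30 + x)/3 and substitute into the circle:
10x² − 60x = 0  ⟹  x² − 6x = 0
x = 6 or x = 0, giving (6, −8) and (0, −10).
Chord length = distance between (6, −8) and (0, −10) = √40 = 2√10.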